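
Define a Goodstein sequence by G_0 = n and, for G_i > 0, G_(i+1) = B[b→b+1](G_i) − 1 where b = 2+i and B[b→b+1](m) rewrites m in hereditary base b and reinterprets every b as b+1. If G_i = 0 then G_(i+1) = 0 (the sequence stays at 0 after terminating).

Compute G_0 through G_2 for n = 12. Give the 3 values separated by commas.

G_0=12  [base 2] 2^(2 + 1) + 2^2  →[2↦3]→  3^(3 + 1) + 3^3 = 108  −1 ⇒ G_1=107
G_1=107  [base 3] 3^(3 + 1) + 2·3^2 + 2·3 + 2  →[3↦4]→  4^(4 + 1) + 2·4^2 + 2·4 + 2 = 1066  −1 ⇒ G_2=1065

12, 107, 1065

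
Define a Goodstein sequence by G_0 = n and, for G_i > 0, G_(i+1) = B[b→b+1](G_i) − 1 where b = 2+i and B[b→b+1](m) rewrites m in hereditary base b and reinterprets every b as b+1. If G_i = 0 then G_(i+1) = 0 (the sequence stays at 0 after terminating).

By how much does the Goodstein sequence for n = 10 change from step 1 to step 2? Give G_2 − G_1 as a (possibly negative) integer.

base 2: 10 = 2^(2 + 1) + 2; at 3: 3^(3 + 1) + 3 = 84; next = 83
base 3: 83 = 3^(3 + 1) + 2; at 4: 4^(4 + 1) + 2 = 1026; next = 1025

942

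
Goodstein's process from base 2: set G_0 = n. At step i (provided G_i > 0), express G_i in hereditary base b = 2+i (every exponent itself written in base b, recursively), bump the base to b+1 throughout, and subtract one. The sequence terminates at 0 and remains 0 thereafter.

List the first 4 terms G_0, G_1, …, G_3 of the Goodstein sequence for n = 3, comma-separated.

(0) 3|_2 = 2 + 1 ↦ 3 + 1|_3 = 4 ⇒ 3
(1) 3|_3 = 3 ↦ 4|_4 = 4 ⇒ 3
(2) 3|_4 = 3 ↦ 3|_5 = 3 ⇒ 2

3, 3, 3, 2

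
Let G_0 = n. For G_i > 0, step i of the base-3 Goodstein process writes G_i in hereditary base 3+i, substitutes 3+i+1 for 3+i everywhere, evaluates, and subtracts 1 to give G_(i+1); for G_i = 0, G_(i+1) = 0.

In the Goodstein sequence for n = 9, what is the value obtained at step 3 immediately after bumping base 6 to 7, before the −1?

22

G_0 = 9. HB_3(9) = 3^2. Bump = 16. G_1 = 15.
G_1 = 15. HB_4(15) = 3·4 + 3. Bump = 18. G_2 = 17.
G_2 = 17. HB_5(17) = 3·5 + 2. Bump = 20. G_3 = 19.
G_3 = 19. HB_6(19) = 3·6 + 1. Bump = 22. G_4 = 21.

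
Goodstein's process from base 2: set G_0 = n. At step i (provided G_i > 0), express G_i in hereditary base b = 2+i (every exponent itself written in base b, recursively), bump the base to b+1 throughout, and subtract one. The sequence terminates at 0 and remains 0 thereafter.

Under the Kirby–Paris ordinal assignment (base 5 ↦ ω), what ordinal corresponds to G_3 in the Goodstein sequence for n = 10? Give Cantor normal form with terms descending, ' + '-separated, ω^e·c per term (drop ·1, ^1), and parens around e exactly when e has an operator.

ω^(ω + 1)

G_0 = 10. HB_2(10) = 2^(2 + 1) + 2. Bump = 84. G_1 = 83.
G_1 = 83. HB_3(83) = 3^(3 + 1) + 2. Bump = 1026. G_2 = 1025.
G_2 = 1025. HB_4(1025) = 4^(4 + 1) + 1. Bump = 15626. G_3 = 15625.
G_3 = 15625. HB_5(15625) = 5^(5 + 1). Bump = 279936. G_4 = 279935.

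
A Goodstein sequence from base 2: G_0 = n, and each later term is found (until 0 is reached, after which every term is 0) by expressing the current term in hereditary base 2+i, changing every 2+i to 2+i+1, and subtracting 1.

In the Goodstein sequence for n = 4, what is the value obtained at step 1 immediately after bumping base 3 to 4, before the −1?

G_0=4  [base 2] 2^2  →[2↦3]→  3^3 = 27  −1 ⇒ G_1=26
G_1=26  [base 3] 2·3^2 + 2·3 + 2  →[3↦4]→  2·4^2 + 2·4 + 2 = 42  −1 ⇒ G_2=41

42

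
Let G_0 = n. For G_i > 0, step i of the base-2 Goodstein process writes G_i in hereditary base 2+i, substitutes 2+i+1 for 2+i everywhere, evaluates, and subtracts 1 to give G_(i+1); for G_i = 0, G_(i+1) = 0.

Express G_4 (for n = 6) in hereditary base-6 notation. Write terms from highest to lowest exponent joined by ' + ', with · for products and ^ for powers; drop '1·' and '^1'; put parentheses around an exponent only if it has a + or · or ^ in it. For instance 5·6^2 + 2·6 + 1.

5·6^5 + 5·6^4 + 5·6^3 + 5·6^2 + 5·6 + 5

G_0=6  [base 2] 2^2 + 2  →[2↦3]→  3^3 + 3 = 30  −1 ⇒ G_1=29
G_1=29  [base 3] 3^3 + 2  →[3↦4]→  4^4 + 2 = 258  −1 ⇒ G_2=257
G_2=257  [base 4] 4^4 + 1  →[4↦5]→  5^5 + 1 = 3126  −1 ⇒ G_3=3125
G_3=3125  [base 5] 5^5  →[5↦6]→  6^6 = 46656  −1 ⇒ G_4=46655
G_4=46655  [base 6] 5·6^5 + 5·6^4 + 5·6^3 + 5·6^2 + 5·6 + 5  →[6↦7]→  5·7^5 + 5·7^4 + 5·7^3 + 5·7^2 + 5·7 + 5 = 98040  −1 ⇒ G_5=98039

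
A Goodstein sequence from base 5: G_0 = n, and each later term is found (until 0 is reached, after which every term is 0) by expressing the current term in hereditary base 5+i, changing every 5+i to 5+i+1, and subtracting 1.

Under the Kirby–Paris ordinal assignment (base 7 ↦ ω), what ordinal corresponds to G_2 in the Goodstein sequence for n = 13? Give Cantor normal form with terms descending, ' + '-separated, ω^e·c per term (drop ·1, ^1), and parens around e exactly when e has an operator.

[0] 13 ≡ 2·5 + 3 (base 5). Lift 6: 15. −1: 14.
[1] 14 ≡ 2·6 + 2 (base 6). Lift 7: 16. −1: 15.
[2] 15 ≡ 2·7 + 1 (base 7). Lift 8: 17. −1: 16.

ω·2 + 1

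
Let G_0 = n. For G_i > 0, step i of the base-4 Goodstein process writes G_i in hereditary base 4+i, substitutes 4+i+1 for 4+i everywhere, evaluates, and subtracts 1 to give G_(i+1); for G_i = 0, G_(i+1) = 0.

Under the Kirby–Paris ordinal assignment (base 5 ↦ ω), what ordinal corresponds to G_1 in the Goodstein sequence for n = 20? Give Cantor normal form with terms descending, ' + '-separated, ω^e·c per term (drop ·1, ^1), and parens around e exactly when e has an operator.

ω^2 + 4

[0] 20 ≡ 4^2 + 4 (base 4). Lift 5: 30. −1: 29.
[1] 29 ≡ 5^2 + 4 (base 5). Lift 6: 40. −1: 39.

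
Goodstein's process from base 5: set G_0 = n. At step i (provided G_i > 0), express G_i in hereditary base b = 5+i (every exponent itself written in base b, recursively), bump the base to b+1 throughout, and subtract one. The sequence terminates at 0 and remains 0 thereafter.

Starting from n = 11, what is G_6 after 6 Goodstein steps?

13

i=0: 11 = 2·5 + 1 (b=5); 5→6: 2·6 + 1 = 13; 13−1 = 12
i=1: 12 = 2·6 (b=6); 6→7: 2·7 = 14; 14−1 = 13
i=2: 13 = 7 + 6 (b=7); 7→8: 8 + 6 = 14; 14−1 = 13
i=3: 13 = 8 + 5 (b=8); 8→9: 9 + 5 = 14; 14−1 = 13
i=4: 13 = 9 + 4 (b=9); 9→10: 10 + 4 = 14; 14−1 = 13
i=5: 13 = 10 + 3 (b=10); 10→11: 11 + 3 = 14; 14−1 = 13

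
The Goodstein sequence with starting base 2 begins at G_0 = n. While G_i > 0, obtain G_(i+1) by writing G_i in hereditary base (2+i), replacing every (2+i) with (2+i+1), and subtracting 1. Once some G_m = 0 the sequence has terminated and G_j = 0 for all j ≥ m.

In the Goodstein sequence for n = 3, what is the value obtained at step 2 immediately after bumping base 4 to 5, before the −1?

step 0: 3 = 2 + 1; sub 3 for 2: 3 + 1; = 4; G_1 = 4−1 = 3
step 1: 3 = 3; sub 4 for 3: 4; = 4; G_2 = 4−1 = 3

3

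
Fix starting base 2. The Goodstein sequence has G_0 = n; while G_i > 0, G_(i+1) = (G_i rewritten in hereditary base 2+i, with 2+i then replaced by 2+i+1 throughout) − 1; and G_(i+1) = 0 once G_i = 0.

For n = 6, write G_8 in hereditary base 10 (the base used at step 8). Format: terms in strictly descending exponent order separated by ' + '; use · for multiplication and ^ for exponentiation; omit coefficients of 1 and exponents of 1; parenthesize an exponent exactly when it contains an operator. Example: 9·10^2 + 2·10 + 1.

G_0=6  [base 2] 2^2 + 2  →[2↦3]→  3^3 + 3 = 30  −1 ⇒ G_1=29
G_1=29  [base 3] 3^3 + 2  →[3↦4]→  4^4 + 2 = 258  −1 ⇒ G_2=257
G_2=257  [base 4] 4^4 + 1  →[4↦5]→  5^5 + 1 = 3126  −1 ⇒ G_3=3125
G_3=3125  [base 5] 5^5  →[5↦6]→  6^6 = 46656  −1 ⇒ G_4=46655
G_4=46655  [base 6] 5·6^5 + 5·6^4 + 5·6^3 + 5·6^2 + 5·6 + 5  →[6↦7]→  5·7^5 + 5·7^4 + 5·7^3 + 5·7^2 + 5·7 + 5 = 98040  −1 ⇒ G_5=98039
G_5=98039  [base 7] 5·7^5 + 5·7^4 + 5·7^3 + 5·7^2 + 5·7 + 4  →[7↦8]→  5·8^5 + 5·8^4 + 5·8^3 + 5·8^2 + 5·8 + 4 = 187244  −1 ⇒ G_6=187243
G_6=187243  [base 8] 5·8^5 + 5·8^4 + 5·8^3 + 5·8^2 + 5·8 + 3  →[8↦9]→  5·9^5 + 5·9^4 + 5·9^3 + 5·9^2 + 5·9 + 3 = 332148  −1 ⇒ G_7=332147
G_7=332147  [base 9] 5·9^5 + 5·9^4 + 5·9^3 + 5·9^2 + 5·9 + 2  →[9↦10]→  5·10^5 + 5·10^4 + 5·10^3 + 5·10^2 + 5·10 + 2 = 555552  −1 ⇒ G_8=555551

5·10^5 + 5·10^4 + 5·10^3 + 5·10^2 + 5·10 + 1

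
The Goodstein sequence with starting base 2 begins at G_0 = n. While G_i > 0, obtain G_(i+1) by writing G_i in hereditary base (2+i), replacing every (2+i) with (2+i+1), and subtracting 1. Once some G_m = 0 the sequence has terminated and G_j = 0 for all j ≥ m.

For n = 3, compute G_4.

(0) 3|_2 = 2 + 1 ↦ 3 + 1|_3 = 4 ⇒ 3
(1) 3|_3 = 3 ↦ 4|_4 = 4 ⇒ 3
(2) 3|_4 = 3 ↦ 3|_5 = 3 ⇒ 2
(3) 2|_5 = 2 ↦ 2|_6 = 2 ⇒ 1
(4) 1|_6 = 1 ↦ 1|_7 = 1 ⇒ 0

1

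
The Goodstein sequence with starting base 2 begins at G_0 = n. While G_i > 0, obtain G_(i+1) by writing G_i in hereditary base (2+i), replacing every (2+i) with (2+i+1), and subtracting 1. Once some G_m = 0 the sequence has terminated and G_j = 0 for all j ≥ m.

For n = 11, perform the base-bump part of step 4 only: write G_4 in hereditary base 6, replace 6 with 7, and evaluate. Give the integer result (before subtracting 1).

i=0: 11 = 2^(2 + 1) + 2 + 1 (b=2); 2→3: 3^(3 + 1) + 3 + 1 = 85; 85−1 = 84
i=1: 84 = 3^(3 + 1) + 3 (b=3); 3→4: 4^(4 + 1) + 4 = 1028; 1028−1 = 1027
i=2: 1027 = 4^(4 + 1) + 3 (b=4); 4→5: 5^(5 + 1) + 3 = 15628; 15628−1 = 15627
i=3: 15627 = 5^(5 + 1) + 2 (b=5); 5→6: 6^(6 + 1) + 2 = 279938; 279938−1 = 279937
i=4: 279937 = 6^(6 + 1) + 1 (b=6); 6→7: 7^(7 + 1) + 1 = 5764802; 5764802−1 = 5764801

5764802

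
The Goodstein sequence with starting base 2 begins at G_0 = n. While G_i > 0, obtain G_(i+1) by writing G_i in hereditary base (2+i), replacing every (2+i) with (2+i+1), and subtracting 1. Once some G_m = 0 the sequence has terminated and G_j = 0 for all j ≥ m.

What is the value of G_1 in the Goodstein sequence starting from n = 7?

G_0 = 7. HB_2(7) = 2^2 + 2 + 1. Bump = 31. G_1 = 30.
G_1 = 30. HB_3(30) = 3^3 + 3. Bump = 260. G_2 = 259.

30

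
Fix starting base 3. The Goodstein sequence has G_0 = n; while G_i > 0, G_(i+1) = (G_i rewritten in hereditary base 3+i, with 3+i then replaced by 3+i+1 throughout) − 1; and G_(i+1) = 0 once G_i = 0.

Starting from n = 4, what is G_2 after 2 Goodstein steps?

4

G_0=4  [base 3] 3 + 1  →[3↦4]→  4 + 1 = 5  −1 ⇒ G_1=4
G_1=4  [base 4] 4  →[4↦5]→  5 = 5  −1 ⇒ G_2=4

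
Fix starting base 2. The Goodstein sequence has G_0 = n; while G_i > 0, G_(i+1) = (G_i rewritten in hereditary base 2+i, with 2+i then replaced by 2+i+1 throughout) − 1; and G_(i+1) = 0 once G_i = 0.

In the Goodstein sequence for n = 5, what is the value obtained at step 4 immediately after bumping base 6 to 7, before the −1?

1198

step 0: 5 = 2^2 + 1; sub 3 for 2: 3^3 + 1; = 28; G_1 = 28−1 = 27
step 1: 27 = 3^3; sub 4 for 3: 4^4; = 256; G_2 = 256−1 = 255
step 2: 255 = 3·4^3 + 3·4^2 + 3·4 + 3; sub 5 for 4: 3·5^3 + 3·5^2 + 3·5 + 3; = 468; G_3 = 468−1 = 467
step 3: 467 = 3·5^3 + 3·5^2 + 3·5 + 2; sub 6 for 5: 3·6^3 + 3·6^2 + 3·6 + 2; = 776; G_4 = 776−1 = 775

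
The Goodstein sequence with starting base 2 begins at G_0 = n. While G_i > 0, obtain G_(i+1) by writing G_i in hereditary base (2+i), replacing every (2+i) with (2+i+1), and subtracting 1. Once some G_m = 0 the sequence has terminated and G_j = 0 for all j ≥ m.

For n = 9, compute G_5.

base 2: 9 = 2^(2 + 1) + 1; at 3: 3^(3 + 1) + 1 = 82; next = 81
base 3: 81 = 3^(3 + 1); at 4: 4^(4 + 1) = 1024; next = 1023
base 4: 1023 = 3·4^4 + 3·4^3 + 3·4^2 + 3·4 + 3; at 5: 3·5^5 + 3·5^3 + 3·5^2 + 3·5 + 3 = 9843; next = 9842
base 5: 9842 = 3·5^5 + 3·5^3 + 3·5^2 + 3·5 + 2; at 6: 3·6^6 + 3·6^3 + 3·6^2 + 3·6 + 2 = 140744; next = 140743
base 6: 140743 = 3·6^6 + 3·6^3 + 3·6^2 + 3·6 + 1; at 7: 3·7^7 + 3·7^3 + 3·7^2 + 3·7 + 1 = 2471827; next = 2471826
base 7: 2471826 = 3·7^7 + 3·7^3 + 3·7^2 + 3·7; at 8: 3·8^8 + 3·8^3 + 3·8^2 + 3·8 = 50333400; next = 50333399

2471826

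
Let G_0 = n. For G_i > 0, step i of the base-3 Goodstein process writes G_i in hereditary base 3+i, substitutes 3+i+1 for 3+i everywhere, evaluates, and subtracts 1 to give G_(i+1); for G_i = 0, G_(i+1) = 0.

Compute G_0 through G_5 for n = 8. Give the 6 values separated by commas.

8 —HB3→ 2·3 + 2 —bump→ 2·4 + 2 = 10 —(−1)→ 9
9 —HB4→ 2·4 + 1 —bump→ 2·5 + 1 = 11 —(−1)→ 10
10 —HB5→ 2·5 —bump→ 2·6 = 12 —(−1)→ 11
11 —HB6→ 6 + 5 —bump→ 7 + 5 = 12 —(−1)→ 11
11 —HB7→ 7 + 4 —bump→ 8 + 4 = 12 —(−1)→ 11

8, 9, 10, 11, 11, 11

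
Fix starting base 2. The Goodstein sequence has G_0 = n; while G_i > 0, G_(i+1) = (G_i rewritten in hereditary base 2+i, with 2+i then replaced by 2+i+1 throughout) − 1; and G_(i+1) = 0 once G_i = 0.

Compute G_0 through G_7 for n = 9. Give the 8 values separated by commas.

9, 81, 1023, 9842, 140743, 2471826, 50333399, 1162263921

(0) 9|_2 = 2^(2 + 1) + 1 ↦ 3^(3 + 1) + 1|_3 = 82 ⇒ 81
(1) 81|_3 = 3^(3 + 1) ↦ 4^(4 + 1)|_4 = 1024 ⇒ 1023
(2) 1023|_4 = 3·4^4 + 3·4^3 + 3·4^2 + 3·4 + 3 ↦ 3·5^5 + 3·5^3 + 3·5^2 + 3·5 + 3|_5 = 9843 ⇒ 9842
(3) 9842|_5 = 3·5^5 + 3·5^3 + 3·5^2 + 3·5 + 2 ↦ 3·6^6 + 3·6^3 + 3·6^2 + 3·6 + 2|_6 = 140744 ⇒ 140743
(4) 140743|_6 = 3·6^6 + 3·6^3 + 3·6^2 + 3·6 + 1 ↦ 3·7^7 + 3·7^3 + 3·7^2 + 3·7 + 1|_7 = 2471827 ⇒ 2471826
(5) 2471826|_7 = 3·7^7 + 3·7^3 + 3·7^2 + 3·7 ↦ 3·8^8 + 3·8^3 + 3·8^2 + 3·8|_8 = 50333400 ⇒ 50333399
(6) 50333399|_8 = 3·8^8 + 3·8^3 + 3·8^2 + 2·8 + 7 ↦ 3·9^9 + 3·9^3 + 3·9^2 + 2·9 + 7|_9 = 1162263922 ⇒ 1162263921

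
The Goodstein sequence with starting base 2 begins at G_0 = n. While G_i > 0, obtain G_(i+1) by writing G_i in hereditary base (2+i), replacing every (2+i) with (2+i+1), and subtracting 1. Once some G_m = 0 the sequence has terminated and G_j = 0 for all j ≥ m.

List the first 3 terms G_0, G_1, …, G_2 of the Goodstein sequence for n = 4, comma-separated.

i=0: 4 = 2^2 (b=2); 2→3: 3^3 = 27; 27−1 = 26
i=1: 26 = 2·3^2 + 2·3 + 2 (b=3); 3→4: 2·4^2 + 2·4 + 2 = 42; 42−1 = 41

4, 26, 41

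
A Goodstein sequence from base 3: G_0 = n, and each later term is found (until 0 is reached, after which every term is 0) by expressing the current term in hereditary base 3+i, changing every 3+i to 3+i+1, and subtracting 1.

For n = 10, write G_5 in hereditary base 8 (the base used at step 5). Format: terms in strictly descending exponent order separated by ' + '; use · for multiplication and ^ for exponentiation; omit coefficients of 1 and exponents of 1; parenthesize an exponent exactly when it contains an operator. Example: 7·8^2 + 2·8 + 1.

4·8 + 1

step 0: 10 = 3^2 + 1; sub 4 for 3: 4^2 + 1; = 17; G_1 = 17−1 = 16
step 1: 16 = 4^2; sub 5 for 4: 5^2; = 25; G_2 = 25−1 = 24
step 2: 24 = 4·5 + 4; sub 6 for 5: 4·6 + 4; = 28; G_3 = 28−1 = 27
step 3: 27 = 4·6 + 3; sub 7 for 6: 4·7 + 3; = 31; G_4 = 31−1 = 30
step 4: 30 = 4·7 + 2; sub 8 for 7: 4·8 + 2; = 34; G_5 = 34−1 = 33
step 5: 33 = 4·8 + 1; sub 9 for 8: 4·9 + 1; = 37; G_6 = 37−1 = 36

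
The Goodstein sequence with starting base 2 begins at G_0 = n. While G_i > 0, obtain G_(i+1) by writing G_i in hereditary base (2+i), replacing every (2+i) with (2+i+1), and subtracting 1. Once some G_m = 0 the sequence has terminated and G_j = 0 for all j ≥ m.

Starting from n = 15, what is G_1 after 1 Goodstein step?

(0) 15|_2 = 2^(2 + 1) + 2^2 + 2 + 1 ↦ 3^(3 + 1) + 3^3 + 3 + 1|_3 = 112 ⇒ 111
(1) 111|_3 = 3^(3 + 1) + 3^3 + 3 ↦ 4^(4 + 1) + 4^4 + 4|_4 = 1284 ⇒ 1283

111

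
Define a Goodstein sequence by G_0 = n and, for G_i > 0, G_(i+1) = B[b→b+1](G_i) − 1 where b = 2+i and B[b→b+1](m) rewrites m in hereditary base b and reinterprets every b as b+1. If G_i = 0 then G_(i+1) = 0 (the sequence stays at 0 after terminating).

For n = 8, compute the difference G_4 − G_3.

87085

[0] 8 ≡ 2^(2 + 1) (base 2). Lift 3: 81. −1: 80.
[1] 80 ≡ 2·3^3 + 2·3^2 + 2·3 + 2 (base 3). Lift 4: 554. −1: 553.
[2] 553 ≡ 2·4^4 + 2·4^2 + 2·4 + 1 (base 4). Lift 5: 6311. −1: 6310.
[3] 6310 ≡ 2·5^5 + 2·5^2 + 2·5 (base 5). Lift 6: 93396. −1: 93395.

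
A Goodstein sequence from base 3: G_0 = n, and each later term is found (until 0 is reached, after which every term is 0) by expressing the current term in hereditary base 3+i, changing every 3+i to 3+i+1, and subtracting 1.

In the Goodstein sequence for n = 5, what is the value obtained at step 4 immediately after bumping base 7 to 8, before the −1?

i=0: 5 = 3 + 2 (b=3); 3→4: 4 + 2 = 6; 6−1 = 5
i=1: 5 = 4 + 1 (b=4); 4→5: 5 + 1 = 6; 6−1 = 5
i=2: 5 = 5 (b=5); 5→6: 6 = 6; 6−1 = 5
i=3: 5 = 5 (b=6); 6→7: 5 = 5; 5−1 = 4

4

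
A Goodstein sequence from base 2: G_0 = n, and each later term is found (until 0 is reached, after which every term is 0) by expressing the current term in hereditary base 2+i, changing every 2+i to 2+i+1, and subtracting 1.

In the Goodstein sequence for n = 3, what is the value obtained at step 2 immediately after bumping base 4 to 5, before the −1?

3

G_0 = 3. HB_2(3) = 2 + 1. Bump = 4. G_1 = 3.
G_1 = 3. HB_3(3) = 3. Bump = 4. G_2 = 3.
G_2 = 3. HB_4(3) = 3. Bump = 3. G_3 = 2.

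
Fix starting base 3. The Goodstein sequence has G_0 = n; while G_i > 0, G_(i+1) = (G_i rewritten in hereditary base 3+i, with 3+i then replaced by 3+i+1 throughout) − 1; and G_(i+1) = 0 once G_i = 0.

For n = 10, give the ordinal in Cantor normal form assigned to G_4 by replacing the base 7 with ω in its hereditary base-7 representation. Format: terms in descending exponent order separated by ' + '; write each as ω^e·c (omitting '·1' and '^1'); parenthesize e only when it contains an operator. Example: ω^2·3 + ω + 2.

ω·4 + 2

[0] 10 ≡ 3^2 + 1 (base 3). Lift 4: 17. −1: 16.
[1] 16 ≡ 4^2 (base 4). Lift 5: 25. −1: 24.
[2] 24 ≡ 4·5 + 4 (base 5). Lift 6: 28. −1: 27.
[3] 27 ≡ 4·6 + 3 (base 6). Lift 7: 31. −1: 30.
[4] 30 ≡ 4·7 + 2 (base 7). Lift 8: 34. −1: 33.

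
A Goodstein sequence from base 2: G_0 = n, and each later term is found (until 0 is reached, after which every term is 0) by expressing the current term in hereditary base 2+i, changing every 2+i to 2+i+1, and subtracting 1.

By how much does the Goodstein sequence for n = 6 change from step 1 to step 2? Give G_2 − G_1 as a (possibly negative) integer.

228

[0] 6 ≡ 2^2 + 2 (base 2). Lift 3: 30. −1: 29.
[1] 29 ≡ 3^3 + 2 (base 3). Lift 4: 258. −1: 257.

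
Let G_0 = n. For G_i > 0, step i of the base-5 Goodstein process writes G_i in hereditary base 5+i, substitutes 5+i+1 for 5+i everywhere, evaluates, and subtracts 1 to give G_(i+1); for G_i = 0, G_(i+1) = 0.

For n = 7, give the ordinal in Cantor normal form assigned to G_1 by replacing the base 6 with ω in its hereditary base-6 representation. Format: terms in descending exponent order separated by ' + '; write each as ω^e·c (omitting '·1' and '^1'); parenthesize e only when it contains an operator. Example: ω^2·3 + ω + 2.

ω + 1

G_0 = 7. HB_5(7) = 5 + 2. Bump = 8. G_1 = 7.
G_1 = 7. HB_6(7) = 6 + 1. Bump = 8. G_2 = 7.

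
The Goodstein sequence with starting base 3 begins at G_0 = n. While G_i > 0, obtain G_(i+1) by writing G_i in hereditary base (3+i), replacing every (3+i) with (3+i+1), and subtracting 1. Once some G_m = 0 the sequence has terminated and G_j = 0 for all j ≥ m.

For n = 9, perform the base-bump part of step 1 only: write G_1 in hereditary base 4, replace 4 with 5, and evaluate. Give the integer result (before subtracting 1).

9 —HB3→ 3^2 —bump→ 4^2 = 16 —(−1)→ 15
15 —HB4→ 3·4 + 3 —bump→ 3·5 + 3 = 18 —(−1)→ 17

18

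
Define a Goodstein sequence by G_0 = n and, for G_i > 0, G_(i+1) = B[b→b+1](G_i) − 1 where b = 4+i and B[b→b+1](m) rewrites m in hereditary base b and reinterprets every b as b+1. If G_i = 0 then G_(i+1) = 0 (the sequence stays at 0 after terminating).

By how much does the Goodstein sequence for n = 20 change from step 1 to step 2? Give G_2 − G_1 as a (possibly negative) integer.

10

20 —HB4→ 4^2 + 4 —bump→ 5^2 + 5 = 30 —(−1)→ 29
29 —HB5→ 5^2 + 4 —bump→ 6^2 + 4 = 40 —(−1)→ 39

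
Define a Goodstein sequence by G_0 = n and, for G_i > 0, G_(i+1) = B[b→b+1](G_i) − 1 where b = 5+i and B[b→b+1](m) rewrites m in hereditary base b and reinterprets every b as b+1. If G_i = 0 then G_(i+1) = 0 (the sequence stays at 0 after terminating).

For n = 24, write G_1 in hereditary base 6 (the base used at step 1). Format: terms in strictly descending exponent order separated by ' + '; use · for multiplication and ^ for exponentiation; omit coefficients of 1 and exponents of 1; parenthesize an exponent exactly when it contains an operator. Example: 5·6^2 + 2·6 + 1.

4·6 + 3

G_0=24  [base 5] 4·5 + 4  →[5↦6]→  4·6 + 4 = 28  −1 ⇒ G_1=27
G_1=27  [base 6] 4·6 + 3  →[6↦7]→  4·7 + 3 = 31  −1 ⇒ G_2=30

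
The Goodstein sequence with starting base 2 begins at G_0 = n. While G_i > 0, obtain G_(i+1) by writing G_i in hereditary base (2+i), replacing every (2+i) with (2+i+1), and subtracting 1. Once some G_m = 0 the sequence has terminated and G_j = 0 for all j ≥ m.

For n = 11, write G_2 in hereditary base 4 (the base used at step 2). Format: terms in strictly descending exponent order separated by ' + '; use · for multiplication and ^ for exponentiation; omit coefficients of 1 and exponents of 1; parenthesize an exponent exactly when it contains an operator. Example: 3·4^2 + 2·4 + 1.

base 2: 11 = 2^(2 + 1) + 2 + 1; at 3: 3^(3 + 1) + 3 + 1 = 85; next = 84
base 3: 84 = 3^(3 + 1) + 3; at 4: 4^(4 + 1) + 4 = 1028; next = 1027
base 4: 1027 = 4^(4 + 1) + 3; at 5: 5^(5 + 1) + 3 = 15628; next = 15627

4^(4 + 1) + 3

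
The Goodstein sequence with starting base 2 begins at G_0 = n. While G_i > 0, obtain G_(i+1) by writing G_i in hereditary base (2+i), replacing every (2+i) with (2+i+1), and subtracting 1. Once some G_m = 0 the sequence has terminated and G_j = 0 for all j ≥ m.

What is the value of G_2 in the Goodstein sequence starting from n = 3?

G_0 = 3. HB_2(3) = 2 + 1. Bump = 4. G_1 = 3.
G_1 = 3. HB_3(3) = 3. Bump = 4. G_2 = 3.
G_2 = 3. HB_4(3) = 3. Bump = 3. G_3 = 2.

3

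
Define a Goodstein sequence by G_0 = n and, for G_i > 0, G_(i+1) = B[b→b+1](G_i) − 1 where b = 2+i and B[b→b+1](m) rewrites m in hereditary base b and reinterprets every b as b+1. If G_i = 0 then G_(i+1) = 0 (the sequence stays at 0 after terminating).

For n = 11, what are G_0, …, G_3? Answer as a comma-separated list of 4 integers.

11, 84, 1027, 15627

(0) 11|_2 = 2^(2 + 1) + 2 + 1 ↦ 3^(3 + 1) + 3 + 1|_3 = 85 ⇒ 84
(1) 84|_3 = 3^(3 + 1) + 3 ↦ 4^(4 + 1) + 4|_4 = 1028 ⇒ 1027
(2) 1027|_4 = 4^(4 + 1) + 3 ↦ 5^(5 + 1) + 3|_5 = 15628 ⇒ 15627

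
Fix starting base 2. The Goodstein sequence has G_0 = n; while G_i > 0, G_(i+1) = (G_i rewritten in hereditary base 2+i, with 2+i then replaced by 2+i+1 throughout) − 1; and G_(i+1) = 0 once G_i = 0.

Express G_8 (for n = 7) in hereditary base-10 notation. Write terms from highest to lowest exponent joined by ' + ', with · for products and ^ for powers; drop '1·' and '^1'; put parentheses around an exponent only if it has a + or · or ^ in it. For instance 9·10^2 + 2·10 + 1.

G_0 = 7. HB_2(7) = 2^2 + 2 + 1. Bump = 31. G_1 = 30.
G_1 = 30. HB_3(30) = 3^3 + 3. Bump = 260. G_2 = 259.
G_2 = 259. HB_4(259) = 4^4 + 3. Bump = 3128. G_3 = 3127.
G_3 = 3127. HB_5(3127) = 5^5 + 2. Bump = 46658. G_4 = 46657.
G_4 = 46657. HB_6(46657) = 6^6 + 1. Bump = 823544. G_5 = 823543.
G_5 = 823543. HB_7(823543) = 7^7. Bump = 16777216. G_6 = 16777215.
G_6 = 16777215. HB_8(16777215) = 7·8^7 + 7·8^6 + 7·8^5 + 7·8^4 + 7·8^3 + 7·8^2 + 7·8 + 7. Bump = 37665880. G_7 = 37665879.
G_7 = 37665879. HB_9(37665879) = 7·9^7 + 7·9^6 + 7·9^5 + 7·9^4 + 7·9^3 + 7·9^2 + 7·9 + 6. Bump = 77777776. G_8 = 77777775.

7·10^7 + 7·10^6 + 7·10^5 + 7·10^4 + 7·10^3 + 7·10^2 + 7·10 + 5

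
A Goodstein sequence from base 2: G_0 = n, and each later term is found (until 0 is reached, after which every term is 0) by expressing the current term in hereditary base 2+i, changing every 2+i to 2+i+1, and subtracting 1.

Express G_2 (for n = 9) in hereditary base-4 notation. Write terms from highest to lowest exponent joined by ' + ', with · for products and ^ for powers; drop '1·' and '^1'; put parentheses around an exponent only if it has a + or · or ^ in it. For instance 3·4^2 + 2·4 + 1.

3·4^4 + 3·4^3 + 3·4^2 + 3·4 + 3

G_0=9  [base 2] 2^(2 + 1) + 1  →[2↦3]→  3^(3 + 1) + 1 = 82  −1 ⇒ G_1=81
G_1=81  [base 3] 3^(3 + 1)  →[3↦4]→  4^(4 + 1) = 1024  −1 ⇒ G_2=1023
G_2=1023  [base 4] 3·4^4 + 3·4^3 + 3·4^2 + 3·4 + 3  →[4↦5]→  3·5^5 + 3·5^3 + 3·5^2 + 3·5 + 3 = 9843  −1 ⇒ G_3=9842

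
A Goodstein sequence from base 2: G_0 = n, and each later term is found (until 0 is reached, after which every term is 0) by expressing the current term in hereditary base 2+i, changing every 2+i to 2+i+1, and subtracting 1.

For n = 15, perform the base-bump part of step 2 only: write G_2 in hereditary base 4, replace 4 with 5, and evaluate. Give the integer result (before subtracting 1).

18753

[0] 15 ≡ 2^(2 + 1) + 2^2 + 2 + 1 (base 2). Lift 3: 112. −1: 111.
[1] 111 ≡ 3^(3 + 1) + 3^3 + 3 (base 3). Lift 4: 1284. −1: 1283.
[2] 1283 ≡ 4^(4 + 1) + 4^4 + 3 (base 4). Lift 5: 18753. −1: 18752.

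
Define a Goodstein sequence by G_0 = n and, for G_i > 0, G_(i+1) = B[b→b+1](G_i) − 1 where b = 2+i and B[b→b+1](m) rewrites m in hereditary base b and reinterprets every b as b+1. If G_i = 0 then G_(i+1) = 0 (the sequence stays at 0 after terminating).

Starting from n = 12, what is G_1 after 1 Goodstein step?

107

i=0: 12 = 2^(2 + 1) + 2^2 (b=2); 2→3: 3^(3 + 1) + 3^3 = 108; 108−1 = 107
i=1: 107 = 3^(3 + 1) + 2·3^2 + 2·3 + 2 (b=3); 3→4: 4^(4 + 1) + 2·4^2 + 2·4 + 2 = 1066; 1066−1 = 1065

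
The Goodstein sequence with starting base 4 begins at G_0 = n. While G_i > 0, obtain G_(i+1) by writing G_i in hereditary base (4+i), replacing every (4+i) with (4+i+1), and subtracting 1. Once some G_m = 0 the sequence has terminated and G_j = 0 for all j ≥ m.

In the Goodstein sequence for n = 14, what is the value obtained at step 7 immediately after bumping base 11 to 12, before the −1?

G_0=14  [base 4] 3·4 + 2  →[4↦5]→  3·5 + 2 = 17  −1 ⇒ G_1=16
G_1=16  [base 5] 3·5 + 1  →[5↦6]→  3·6 + 1 = 19  −1 ⇒ G_2=18
G_2=18  [base 6] 3·6  →[6↦7]→  3·7 = 21  −1 ⇒ G_3=20
G_3=20  [base 7] 2·7 + 6  →[7↦8]→  2·8 + 6 = 22  −1 ⇒ G_4=21
G_4=21  [base 8] 2·8 + 5  →[8↦9]→  2·9 + 5 = 23  −1 ⇒ G_5=22
G_5=22  [base 9] 2·9 + 4  →[9↦10]→  2·10 + 4 = 24  −1 ⇒ G_6=23
G_6=23  [base 10] 2·10 + 3  →[10↦11]→  2·11 + 3 = 25  −1 ⇒ G_7=24

26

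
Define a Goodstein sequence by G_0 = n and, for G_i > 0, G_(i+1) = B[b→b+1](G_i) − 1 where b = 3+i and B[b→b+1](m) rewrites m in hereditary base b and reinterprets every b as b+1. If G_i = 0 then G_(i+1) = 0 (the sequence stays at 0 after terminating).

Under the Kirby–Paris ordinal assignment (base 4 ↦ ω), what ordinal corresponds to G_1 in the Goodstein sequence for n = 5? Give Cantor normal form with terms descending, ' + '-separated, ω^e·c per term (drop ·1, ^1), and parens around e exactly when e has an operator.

G_0=5  [base 3] 3 + 2  →[3↦4]→  4 + 2 = 6  −1 ⇒ G_1=5
G_1=5  [base 4] 4 + 1  →[4↦5]→  5 + 1 = 6  −1 ⇒ G_2=5

ω + 1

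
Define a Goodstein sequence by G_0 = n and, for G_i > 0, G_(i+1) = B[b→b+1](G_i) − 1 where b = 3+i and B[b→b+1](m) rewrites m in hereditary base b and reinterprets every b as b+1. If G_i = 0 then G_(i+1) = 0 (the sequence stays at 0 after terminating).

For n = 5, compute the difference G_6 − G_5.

-1

5 —HB3→ 3 + 2 —bump→ 4 + 2 = 6 —(−1)→ 5
5 —HB4→ 4 + 1 —bump→ 5 + 1 = 6 —(−1)→ 5
5 —HB5→ 5 —bump→ 6 = 6 —(−1)→ 5
5 —HB6→ 5 —bump→ 5 = 5 —(−1)→ 4
4 —HB7→ 4 —bump→ 4 = 4 —(−1)→ 3
3 —HB8→ 3 —bump→ 3 = 3 —(−1)→ 2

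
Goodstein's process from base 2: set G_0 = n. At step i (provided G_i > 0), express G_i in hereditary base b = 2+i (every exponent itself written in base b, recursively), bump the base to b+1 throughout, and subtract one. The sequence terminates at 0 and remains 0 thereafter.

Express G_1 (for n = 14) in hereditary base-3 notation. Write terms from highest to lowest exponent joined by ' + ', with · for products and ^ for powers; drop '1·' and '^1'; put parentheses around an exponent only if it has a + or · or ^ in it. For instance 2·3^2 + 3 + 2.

3^(3 + 1) + 3^3 + 2

G_0=14  [base 2] 2^(2 + 1) + 2^2 + 2  →[2↦3]→  3^(3 + 1) + 3^3 + 3 = 111  −1 ⇒ G_1=110
G_1=110  [base 3] 3^(3 + 1) + 3^3 + 2  →[3↦4]→  4^(4 + 1) + 4^4 + 2 = 1282  −1 ⇒ G_2=1281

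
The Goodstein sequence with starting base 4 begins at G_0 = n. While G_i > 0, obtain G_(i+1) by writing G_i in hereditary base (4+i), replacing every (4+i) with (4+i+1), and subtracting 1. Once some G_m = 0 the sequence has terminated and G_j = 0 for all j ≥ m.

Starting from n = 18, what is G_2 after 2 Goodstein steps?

36

G_0 = 18. HB_4(18) = 4^2 + 2. Bump = 27. G_1 = 26.
G_1 = 26. HB_5(26) = 5^2 + 1. Bump = 37. G_2 = 36.
G_2 = 36. HB_6(36) = 6^2. Bump = 49. G_3 = 48.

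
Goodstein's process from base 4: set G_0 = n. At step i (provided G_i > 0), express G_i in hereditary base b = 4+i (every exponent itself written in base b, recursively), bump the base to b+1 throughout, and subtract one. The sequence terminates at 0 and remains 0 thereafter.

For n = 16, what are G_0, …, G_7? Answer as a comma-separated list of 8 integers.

G_0=16  [base 4] 4^2  →[4↦5]→  5^2 = 25  −1 ⇒ G_1=24
G_1=24  [base 5] 4·5 + 4  →[5↦6]→  4·6 + 4 = 28  −1 ⇒ G_2=27
G_2=27  [base 6] 4·6 + 3  →[6↦7]→  4·7 + 3 = 31  −1 ⇒ G_3=30
G_3=30  [base 7] 4·7 + 2  →[7↦8]→  4·8 + 2 = 34  −1 ⇒ G_4=33
G_4=33  [base 8] 4·8 + 1  →[8↦9]→  4·9 + 1 = 37  −1 ⇒ G_5=36
G_5=36  [base 9] 4·9  →[9↦10]→  4·10 = 40  −1 ⇒ G_6=39
G_6=39  [base 10] 3·10 + 9  →[10↦11]→  3·11 + 9 = 42  −1 ⇒ G_7=41

16, 24, 27, 30, 33, 36, 39, 41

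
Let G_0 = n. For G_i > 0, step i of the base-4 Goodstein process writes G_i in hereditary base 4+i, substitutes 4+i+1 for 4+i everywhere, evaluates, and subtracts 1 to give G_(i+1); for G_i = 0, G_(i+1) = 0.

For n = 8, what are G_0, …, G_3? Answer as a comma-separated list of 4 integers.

8, 9, 9, 9

(0) 8|_4 = 2·4 ↦ 2·5|_5 = 10 ⇒ 9
(1) 9|_5 = 5 + 4 ↦ 6 + 4|_6 = 10 ⇒ 9
(2) 9|_6 = 6 + 3 ↦ 7 + 3|_7 = 10 ⇒ 9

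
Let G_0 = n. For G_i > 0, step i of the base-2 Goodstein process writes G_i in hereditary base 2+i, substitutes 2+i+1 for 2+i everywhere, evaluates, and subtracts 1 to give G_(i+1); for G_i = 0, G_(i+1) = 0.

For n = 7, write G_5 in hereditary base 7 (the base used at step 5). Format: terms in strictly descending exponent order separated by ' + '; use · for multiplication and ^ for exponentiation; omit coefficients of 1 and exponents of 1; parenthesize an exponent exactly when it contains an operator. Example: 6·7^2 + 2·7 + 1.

7^7

G_0 = 7. HB_2(7) = 2^2 + 2 + 1. Bump = 31. G_1 = 30.
G_1 = 30. HB_3(30) = 3^3 + 3. Bump = 260. G_2 = 259.
G_2 = 259. HB_4(259) = 4^4 + 3. Bump = 3128. G_3 = 3127.
G_3 = 3127. HB_5(3127) = 5^5 + 2. Bump = 46658. G_4 = 46657.
G_4 = 46657. HB_6(46657) = 6^6 + 1. Bump = 823544. G_5 = 823543.
G_5 = 823543. HB_7(823543) = 7^7. Bump = 16777216. G_6 = 16777215.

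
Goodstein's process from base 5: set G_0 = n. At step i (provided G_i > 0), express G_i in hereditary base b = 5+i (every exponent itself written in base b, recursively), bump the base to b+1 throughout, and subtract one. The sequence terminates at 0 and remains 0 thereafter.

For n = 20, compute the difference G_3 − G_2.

2

base 5: 20 = 4·5; at 6: 4·6 = 24; next = 23
base 6: 23 = 3·6 + 5; at 7: 3·7 + 5 = 26; next = 25
base 7: 25 = 3·7 + 4; at 8: 3·8 + 4 = 28; next = 27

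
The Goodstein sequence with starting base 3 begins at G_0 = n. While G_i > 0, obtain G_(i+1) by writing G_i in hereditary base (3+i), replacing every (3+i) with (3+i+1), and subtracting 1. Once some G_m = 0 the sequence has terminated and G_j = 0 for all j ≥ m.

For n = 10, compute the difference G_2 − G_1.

8

i=0: 10 = 3^2 + 1 (b=3); 3→4: 4^2 + 1 = 17; 17−1 = 16
i=1: 16 = 4^2 (b=4); 4→5: 5^2 = 25; 25−1 = 24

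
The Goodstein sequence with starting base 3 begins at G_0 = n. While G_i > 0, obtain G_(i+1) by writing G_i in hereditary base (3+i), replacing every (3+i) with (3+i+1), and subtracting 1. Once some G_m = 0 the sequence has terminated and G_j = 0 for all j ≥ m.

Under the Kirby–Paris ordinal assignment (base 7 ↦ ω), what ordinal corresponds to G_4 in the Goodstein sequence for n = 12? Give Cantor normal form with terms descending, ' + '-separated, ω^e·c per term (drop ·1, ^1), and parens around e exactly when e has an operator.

G_0 = 12. HB_3(12) = 3^2 + 3. Bump = 20. G_1 = 19.
G_1 = 19. HB_4(19) = 4^2 + 3. Bump = 28. G_2 = 27.
G_2 = 27. HB_5(27) = 5^2 + 2. Bump = 38. G_3 = 37.
G_3 = 37. HB_6(37) = 6^2 + 1. Bump = 50. G_4 = 49.
G_4 = 49. HB_7(49) = 7^2. Bump = 64. G_5 = 63.

ω^2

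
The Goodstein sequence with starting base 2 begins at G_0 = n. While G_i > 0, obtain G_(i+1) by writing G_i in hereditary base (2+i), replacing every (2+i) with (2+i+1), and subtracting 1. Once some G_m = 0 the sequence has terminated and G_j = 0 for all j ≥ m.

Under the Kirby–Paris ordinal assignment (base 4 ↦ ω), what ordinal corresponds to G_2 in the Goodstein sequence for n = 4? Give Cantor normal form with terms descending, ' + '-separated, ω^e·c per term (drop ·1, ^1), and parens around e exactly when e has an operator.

[0] 4 ≡ 2^2 (base 2). Lift 3: 27. −1: 26.
[1] 26 ≡ 2·3^2 + 2·3 + 2 (base 3). Lift 4: 42. −1: 41.

ω^2·2 + ω·2 + 1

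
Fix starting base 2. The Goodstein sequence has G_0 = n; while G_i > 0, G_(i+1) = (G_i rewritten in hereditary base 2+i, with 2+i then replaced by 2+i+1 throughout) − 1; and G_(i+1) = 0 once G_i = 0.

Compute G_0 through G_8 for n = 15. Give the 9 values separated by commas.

[0] 15 ≡ 2^(2 + 1) + 2^2 + 2 + 1 (base 2). Lift 3: 112. −1: 111.
[1] 111 ≡ 3^(3 + 1) + 3^3 + 3 (base 3). Lift 4: 1284. −1: 1283.
[2] 1283 ≡ 4^(4 + 1) + 4^4 + 3 (base 4). Lift 5: 18753. −1: 18752.
[3] 18752 ≡ 5^(5 + 1) + 5^5 + 2 (base 5). Lift 6: 326594. −1: 326593.
[4] 326593 ≡ 6^(6 + 1) + 6^6 + 1 (base 6). Lift 7: 6588345. −1: 6588344.
[5] 6588344 ≡ 7^(7 + 1) + 7^7 (base 7). Lift 8: 150994944. −1: 150994943.
[6] 150994943 ≡ 8^(8 + 1) + 7·8^7 + 7·8^6 + 7·8^5 + 7·8^4 + 7·8^3 + 7·8^2 + 7·8 + 7 (base 8). Lift 9: 3524450281. −1: 3524450280.
[7] 3524450280 ≡ 9^(9 + 1) + 7·9^7 + 7·9^6 + 7·9^5 + 7·9^4 + 7·9^3 + 7·9^2 + 7·9 + 6 (base 9). Lift 10: 100077777776. −1: 100077777775.

15, 111, 1283, 18752, 326593, 6588344, 150994943, 3524450280, 100077777775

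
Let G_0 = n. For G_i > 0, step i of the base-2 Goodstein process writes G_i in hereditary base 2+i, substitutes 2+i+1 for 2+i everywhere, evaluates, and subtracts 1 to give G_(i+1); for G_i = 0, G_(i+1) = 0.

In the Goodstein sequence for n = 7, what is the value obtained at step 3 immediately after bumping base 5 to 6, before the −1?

46658

step 0: 7 = 2^2 + 2 + 1; sub 3 for 2: 3^3 + 3 + 1; = 31; G_1 = 31−1 = 30
step 1: 30 = 3^3 + 3; sub 4 for 3: 4^4 + 4; = 260; G_2 = 260−1 = 259
step 2: 259 = 4^4 + 3; sub 5 for 4: 5^5 + 3; = 3128; G_3 = 3128−1 = 3127
step 3: 3127 = 5^5 + 2; sub 6 for 5: 6^6 + 2; = 46658; G_4 = 46658−1 = 46657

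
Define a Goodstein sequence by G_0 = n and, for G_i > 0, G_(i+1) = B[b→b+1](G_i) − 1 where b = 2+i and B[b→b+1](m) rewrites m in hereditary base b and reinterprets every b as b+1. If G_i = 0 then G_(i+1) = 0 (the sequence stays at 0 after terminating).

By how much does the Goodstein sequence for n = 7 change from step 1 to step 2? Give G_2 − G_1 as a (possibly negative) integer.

G_0=7  [base 2] 2^2 + 2 + 1  →[2↦3]→  3^3 + 3 + 1 = 31  −1 ⇒ G_1=30
G_1=30  [base 3] 3^3 + 3  →[3↦4]→  4^4 + 4 = 260  −1 ⇒ G_2=259

229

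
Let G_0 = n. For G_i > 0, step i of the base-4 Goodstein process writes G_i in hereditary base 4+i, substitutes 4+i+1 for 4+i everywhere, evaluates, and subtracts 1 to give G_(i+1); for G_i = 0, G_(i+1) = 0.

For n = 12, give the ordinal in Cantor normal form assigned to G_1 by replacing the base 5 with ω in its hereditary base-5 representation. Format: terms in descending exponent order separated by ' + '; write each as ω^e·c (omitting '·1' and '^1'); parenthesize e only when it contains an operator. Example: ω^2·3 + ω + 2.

ω·2 + 4

base 4: 12 = 3·4; at 5: 3·5 = 15; next = 14
base 5: 14 = 2·5 + 4; at 6: 2·6 + 4 = 16; next = 15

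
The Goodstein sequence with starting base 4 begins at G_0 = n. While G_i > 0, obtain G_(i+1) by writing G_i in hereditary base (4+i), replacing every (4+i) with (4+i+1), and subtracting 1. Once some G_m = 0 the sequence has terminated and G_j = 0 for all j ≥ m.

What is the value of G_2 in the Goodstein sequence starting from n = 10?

i=0: 10 = 2·4 + 2 (b=4); 4→5: 2·5 + 2 = 12; 12−1 = 11
i=1: 11 = 2·5 + 1 (b=5); 5→6: 2·6 + 1 = 13; 13−1 = 12
i=2: 12 = 2·6 (b=6); 6→7: 2·7 = 14; 14−1 = 13

12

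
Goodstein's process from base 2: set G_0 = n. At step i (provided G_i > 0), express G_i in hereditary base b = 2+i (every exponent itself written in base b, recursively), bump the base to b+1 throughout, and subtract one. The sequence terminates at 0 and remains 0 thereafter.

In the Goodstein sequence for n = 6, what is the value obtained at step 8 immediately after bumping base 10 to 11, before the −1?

885776

[0] 6 ≡ 2^2 + 2 (base 2). Lift 3: 30. −1: 29.
[1] 29 ≡ 3^3 + 2 (base 3). Lift 4: 258. −1: 257.
[2] 257 ≡ 4^4 + 1 (base 4). Lift 5: 3126. −1: 3125.
[3] 3125 ≡ 5^5 (base 5). Lift 6: 46656. −1: 46655.
[4] 46655 ≡ 5·6^5 + 5·6^4 + 5·6^3 + 5·6^2 + 5·6 + 5 (base 6). Lift 7: 98040. −1: 98039.
[5] 98039 ≡ 5·7^5 + 5·7^4 + 5·7^3 + 5·7^2 + 5·7 + 4 (base 7). Lift 8: 187244. −1: 187243.
[6] 187243 ≡ 5·8^5 + 5·8^4 + 5·8^3 + 5·8^2 + 5·8 + 3 (base 8). Lift 9: 332148. −1: 332147.
[7] 332147 ≡ 5·9^5 + 5·9^4 + 5·9^3 + 5·9^2 + 5·9 + 2 (base 9). Lift 10: 555552. −1: 555551.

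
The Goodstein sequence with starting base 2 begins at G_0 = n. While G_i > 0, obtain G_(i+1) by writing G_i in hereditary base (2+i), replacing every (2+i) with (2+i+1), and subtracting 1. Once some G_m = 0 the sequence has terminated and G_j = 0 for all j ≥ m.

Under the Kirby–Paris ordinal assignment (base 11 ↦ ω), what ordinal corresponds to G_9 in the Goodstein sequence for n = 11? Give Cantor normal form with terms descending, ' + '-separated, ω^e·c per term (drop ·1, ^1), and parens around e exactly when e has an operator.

ω^ω·7 + ω^7·7 + ω^6·7 + ω^5·7 + ω^4·7 + ω^3·7 + ω^2·7 + ω·7 + 4

step 0: 11 = 2^(2 + 1) + 2 + 1; sub 3 for 2: 3^(3 + 1) + 3 + 1; = 85; G_1 = 85−1 = 84
step 1: 84 = 3^(3 + 1) + 3; sub 4 for 3: 4^(4 + 1) + 4; = 1028; G_2 = 1028−1 = 1027
step 2: 1027 = 4^(4 + 1) + 3; sub 5 for 4: 5^(5 + 1) + 3; = 15628; G_3 = 15628−1 = 15627
step 3: 15627 = 5^(5 + 1) + 2; sub 6 for 5: 6^(6 + 1) + 2; = 279938; G_4 = 279938−1 = 279937
step 4: 279937 = 6^(6 + 1) + 1; sub 7 for 6: 7^(7 + 1) + 1; = 5764802; G_5 = 5764802−1 = 5764801
step 5: 5764801 = 7^(7 + 1); sub 8 for 7: 8^(8 + 1); = 134217728; G_6 = 134217728−1 = 134217727
step 6: 134217727 = 7·8^8 + 7·8^7 + 7·8^6 + 7·8^5 + 7·8^4 + 7·8^3 + 7·8^2 + 7·8 + 7; sub 9 for 8: 7·9^9 + 7·9^7 + 7·9^6 + 7·9^5 + 7·9^4 + 7·9^3 + 7·9^2 + 7·9 + 7; = 2749609303; G_7 = 2749609303−1 = 2749609302
step 7: 2749609302 = 7·9^9 + 7·9^7 + 7·9^6 + 7·9^5 + 7·9^4 + 7·9^3 + 7·9^2 + 7·9 + 6; sub 10 for 9: 7·10^10 + 7·10^7 + 7·10^6 + 7·10^5 + 7·10^4 + 7·10^3 + 7·10^2 + 7·10 + 6; = 70077777776; G_8 = 70077777776−1 = 70077777775
step 8: 70077777775 = 7·10^10 + 7·10^7 + 7·10^6 + 7·10^5 + 7·10^4 + 7·10^3 + 7·10^2 + 7·10 + 5; sub 11 for 10: 7·11^11 + 7·11^7 + 7·11^6 + 7·11^5 + 7·11^4 + 7·11^3 + 7·11^2 + 7·11 + 5; = 1997331745491; G_9 = 1997331745491−1 = 1997331745490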